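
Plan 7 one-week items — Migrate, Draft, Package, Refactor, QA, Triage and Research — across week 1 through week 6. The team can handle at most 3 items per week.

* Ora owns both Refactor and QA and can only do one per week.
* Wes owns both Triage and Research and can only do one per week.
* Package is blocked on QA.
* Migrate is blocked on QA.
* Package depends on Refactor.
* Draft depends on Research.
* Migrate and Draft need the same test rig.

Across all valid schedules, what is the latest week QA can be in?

week 5

Downstream work caps QA at week 5.
QA at week 5 is achievable: Draft in week 2; Migrate in week 6; Research in week 1; Package in week 6; Refactor in week 1; QA in week 5; Triage in week 2.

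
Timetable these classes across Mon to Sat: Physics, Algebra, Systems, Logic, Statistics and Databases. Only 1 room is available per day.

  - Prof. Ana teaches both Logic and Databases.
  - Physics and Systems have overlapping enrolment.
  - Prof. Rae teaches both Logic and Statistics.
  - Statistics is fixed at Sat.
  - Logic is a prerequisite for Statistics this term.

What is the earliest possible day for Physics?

Mon

Physics at Mon is achievable: Physics in Mon; Systems in Thu; Statistics in Sat; Algebra in Wed; Logic in Tue; Databases in Fri.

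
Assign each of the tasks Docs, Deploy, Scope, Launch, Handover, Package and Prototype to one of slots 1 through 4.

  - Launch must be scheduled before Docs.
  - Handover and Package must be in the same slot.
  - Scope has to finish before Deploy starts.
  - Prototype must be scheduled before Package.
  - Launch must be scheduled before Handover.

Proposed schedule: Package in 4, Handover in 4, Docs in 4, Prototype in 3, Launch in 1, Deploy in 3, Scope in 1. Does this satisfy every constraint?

Yes, all constraints hold

Launch must be scheduled before Handover — holds.
Launch must be scheduled before Docs — holds.
Prototype must be scheduled before Package — holds.
Handover and Package must be in the same slot — holds.
Scope has to finish before Deploy starts — holds.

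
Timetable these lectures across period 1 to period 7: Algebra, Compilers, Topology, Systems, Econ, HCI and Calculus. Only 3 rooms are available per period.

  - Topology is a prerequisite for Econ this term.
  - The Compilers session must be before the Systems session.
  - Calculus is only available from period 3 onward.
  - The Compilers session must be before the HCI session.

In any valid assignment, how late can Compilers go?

period 6

Downstream work caps Compilers at period 6.
Compilers at period 6 is achievable: Systems in period 7, Compilers in period 6, Topology in period 1, Econ in period 2, Calculus in period 3, HCI in period 7, Algebra in period 1.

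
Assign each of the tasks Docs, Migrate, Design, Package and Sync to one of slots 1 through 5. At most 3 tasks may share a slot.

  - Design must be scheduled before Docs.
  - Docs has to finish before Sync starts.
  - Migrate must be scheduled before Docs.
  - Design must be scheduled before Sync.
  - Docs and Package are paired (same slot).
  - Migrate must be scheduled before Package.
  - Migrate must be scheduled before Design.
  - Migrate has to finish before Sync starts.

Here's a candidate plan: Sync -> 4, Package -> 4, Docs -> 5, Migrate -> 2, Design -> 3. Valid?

Docs and Package are paired (same slot) — violated.
Migrate must be scheduled before Design — holds.
Docs has to finish before Sync starts — violated.
Design must be scheduled before Docs — holds.
At most 3 tasks may share a slot — holds.
Migrate has to finish before Sync starts — holds.
Design must be scheduled before Sync — holds.
Migrate must be scheduled before Docs — holds.
Migrate must be scheduled before Package — holds.

Invalid. Docs has to finish before Sync starts.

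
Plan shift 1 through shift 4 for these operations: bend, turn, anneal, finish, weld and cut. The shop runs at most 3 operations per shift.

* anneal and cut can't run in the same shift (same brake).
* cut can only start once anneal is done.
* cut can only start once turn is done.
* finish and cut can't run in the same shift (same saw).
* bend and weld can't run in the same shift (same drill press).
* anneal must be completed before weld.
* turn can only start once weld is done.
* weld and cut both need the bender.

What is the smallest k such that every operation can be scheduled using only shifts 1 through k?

4

The precedence chain requires at least 4 distinct shifts.
With at most 3 per shift and 6 operations, at least 2 shifts are needed.
4 works (last occupied shift: shift 4): for example cut in shift 4; bend in shift 1; anneal in shift 1; turn in shift 3; finish in shift 1; weld in shift 2.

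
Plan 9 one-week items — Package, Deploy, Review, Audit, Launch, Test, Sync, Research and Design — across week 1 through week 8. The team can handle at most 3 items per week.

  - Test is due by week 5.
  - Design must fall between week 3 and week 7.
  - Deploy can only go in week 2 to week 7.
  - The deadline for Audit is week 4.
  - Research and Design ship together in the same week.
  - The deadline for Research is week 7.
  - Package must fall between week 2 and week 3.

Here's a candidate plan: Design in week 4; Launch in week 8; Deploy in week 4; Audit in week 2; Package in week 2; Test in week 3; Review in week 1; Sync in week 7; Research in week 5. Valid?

Invalid. Research and Design ship together in the same week.

The deadline for Research is week 7 — holds.
Deploy can only go in week 2 to week 7 — holds.
The deadline for Audit is week 4 — holds.
Test is due by week 5 — holds.
Design must fall between week 3 and week 7 — holds.
Research and Design ship together in the same week — violated.
The team can handle at most 3 items per week — holds.
Package must fall between week 2 and week 3 — holds.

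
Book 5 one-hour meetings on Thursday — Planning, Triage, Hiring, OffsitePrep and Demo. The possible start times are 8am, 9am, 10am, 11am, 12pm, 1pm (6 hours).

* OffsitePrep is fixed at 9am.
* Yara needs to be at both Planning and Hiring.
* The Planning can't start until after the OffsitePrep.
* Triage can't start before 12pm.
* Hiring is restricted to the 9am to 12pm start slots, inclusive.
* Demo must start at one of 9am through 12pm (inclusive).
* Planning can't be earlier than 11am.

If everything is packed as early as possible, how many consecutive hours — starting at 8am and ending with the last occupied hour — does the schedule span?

The precedence chain requires at least 2 distinct hours.
Triage can't be placed before 12pm — that is hour 5 counting from 8am — so the schedule must run through at least 5 hours.
5 works (last occupied hour: 12pm): for example Planning -> 11am; Hiring -> 9am; OffsitePrep -> 9am; Triage -> 12pm; Demo -> 9am.

5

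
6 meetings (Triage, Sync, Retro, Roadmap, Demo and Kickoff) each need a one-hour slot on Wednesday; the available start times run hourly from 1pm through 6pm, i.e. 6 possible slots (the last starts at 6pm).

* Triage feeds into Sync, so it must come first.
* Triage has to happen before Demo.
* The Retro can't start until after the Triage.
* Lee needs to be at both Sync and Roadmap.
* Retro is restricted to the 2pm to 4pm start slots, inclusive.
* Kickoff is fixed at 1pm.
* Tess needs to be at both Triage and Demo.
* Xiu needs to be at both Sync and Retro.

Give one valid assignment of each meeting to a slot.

Triage -> 1pm; Retro -> 2pm; Demo -> 2pm; Roadmap -> 1pm; Kickoff -> 1pm; Sync -> 3pm

Checking: Triage(1pm) before Retro(2pm); Triage(1pm) before Sync(3pm); Triage(1pm) before Demo(2pm); Sync(3pm) != Roadmap(1pm); Triage(1pm) != Demo(2pm); Sync(3pm) != Retro(2pm); Retro=2pm in [2pm,4pm]; Kickoff=1pm in [1pm,1pm].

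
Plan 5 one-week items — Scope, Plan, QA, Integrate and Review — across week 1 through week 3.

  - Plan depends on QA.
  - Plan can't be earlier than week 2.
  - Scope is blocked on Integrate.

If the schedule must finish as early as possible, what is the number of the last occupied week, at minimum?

The precedence chain requires at least 2 distinct weeks.
2 works (last occupied week: week 2): for example QA=week 1; Plan=week 2; Review=week 1; Integrate=week 1; Scope=week 2.

week 2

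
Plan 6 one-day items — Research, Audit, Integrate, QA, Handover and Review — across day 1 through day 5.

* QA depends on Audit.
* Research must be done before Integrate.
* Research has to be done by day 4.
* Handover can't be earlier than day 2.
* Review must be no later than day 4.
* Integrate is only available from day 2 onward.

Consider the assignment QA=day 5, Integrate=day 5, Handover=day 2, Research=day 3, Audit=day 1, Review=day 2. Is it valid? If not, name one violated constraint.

Integrate is only available from day 2 onward — holds.
Handover can't be earlier than day 2 — holds.
Review must be no later than day 4 — holds.
Research must be done before Integrate — holds.
QA depends on Audit — holds.
Research has to be done by day 4 — holds.

Yes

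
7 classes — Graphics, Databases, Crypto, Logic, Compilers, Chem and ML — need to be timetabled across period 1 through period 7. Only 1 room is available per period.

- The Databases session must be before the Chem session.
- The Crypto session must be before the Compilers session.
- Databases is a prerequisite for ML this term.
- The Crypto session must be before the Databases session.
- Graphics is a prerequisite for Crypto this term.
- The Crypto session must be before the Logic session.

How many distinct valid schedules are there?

40

Splitting on Databases: it can be period 3 (24), period 4 (12), period 5 (4). Listing each branch's schedules as (Graphics, Crypto, Logic, Compilers, Chem, ML) by period number:
Databases=period 3: (1,2,4,5,6,7) (1,2,4,5,7,6) (1,2,4,6,5,7) (1,2,4,6,7,5) (1,2,4,7,5,6) (1,2,4,7,6,5) (1,2,5,4,6,7) (1,2,5,4,7,6) (1,2,5,6,4,7) (1,2,5,6,7,4) (1,2,5,7,4,6) (1,2,5,7,6,4) (1,2,6,4,5,7) (1,2,6,4,7,5) (1,2,6,5,4,7) (1,2,6,5,7,4) (1,2,6,7,4,5) (1,2,6,7,5,4) (1,2,7,4,5,6) (1,2,7,4,6,5) (1,2,7,5,4,6) (1,2,7,5,6,4) (1,2,7,6,4,5) (1,2,7,6,5,4) — 24.
Databases=period 4: (1,2,3,5,6,7) (1,2,3,5,7,6) (1,2,3,6,5,7) (1,2,3,6,7,5) (1,2,3,7,5,6) (1,2,3,7,6,5) (1,2,5,3,6,7) (1,2,5,3,7,6) (1,2,6,3,5,7) (1,2,6,3,7,5) (1,2,7,3,5,6) (1,2,7,3,6,5) — 12.
Databases=period 5: (1,2,3,4,6,7) (1,2,3,4,7,6) (1,2,4,3,6,7) (1,2,4,3,7,6) — 4.
Summing: 24 + 12 + 4 = 40.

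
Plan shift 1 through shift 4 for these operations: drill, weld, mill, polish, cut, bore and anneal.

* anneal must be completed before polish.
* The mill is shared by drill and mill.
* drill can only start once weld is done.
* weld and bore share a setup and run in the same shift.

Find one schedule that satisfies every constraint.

drill in shift 2; weld in shift 1; anneal in shift 1; mill in shift 1; polish in shift 2; bore in shift 1; cut in shift 1

Checking: anneal(shift 1) before polish(shift 2); weld(shift 1) before drill(shift 2); drill(shift 2) != mill(shift 1); weld = bore = shift 1.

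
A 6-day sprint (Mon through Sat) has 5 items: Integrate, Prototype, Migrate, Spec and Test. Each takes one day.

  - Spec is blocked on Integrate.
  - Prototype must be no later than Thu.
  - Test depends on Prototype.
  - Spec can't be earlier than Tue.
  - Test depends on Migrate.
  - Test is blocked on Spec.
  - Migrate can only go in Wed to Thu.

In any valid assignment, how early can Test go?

Precedence pushes Test to at least Thu.
Test at Thu is achievable: Integrate -> Mon, Prototype -> Mon, Test -> Thu, Spec -> Tue, Migrate -> Wed.

Thu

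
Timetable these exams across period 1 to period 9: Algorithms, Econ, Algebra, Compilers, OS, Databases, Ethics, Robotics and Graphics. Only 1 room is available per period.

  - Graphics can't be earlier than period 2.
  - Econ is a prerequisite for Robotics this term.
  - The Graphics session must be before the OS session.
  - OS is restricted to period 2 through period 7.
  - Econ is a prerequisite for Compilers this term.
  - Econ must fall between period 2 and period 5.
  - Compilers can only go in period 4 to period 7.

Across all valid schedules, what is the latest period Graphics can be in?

Graphics is available from period 2; downstream work caps Graphics at period 6.
Graphics at period 6 is achievable: Ethics=period 9, Algebra=period 5, Compilers=period 4, Econ=period 2, Graphics=period 6, Databases=period 8, Robotics=period 3, Algorithms=period 1, OS=period 7.

period 6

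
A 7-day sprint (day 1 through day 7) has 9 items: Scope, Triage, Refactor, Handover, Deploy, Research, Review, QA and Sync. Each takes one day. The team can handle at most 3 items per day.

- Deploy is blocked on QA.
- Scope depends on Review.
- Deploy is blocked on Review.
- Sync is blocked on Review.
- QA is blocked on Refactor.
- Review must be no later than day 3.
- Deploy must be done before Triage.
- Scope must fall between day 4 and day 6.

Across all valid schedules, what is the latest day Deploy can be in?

day 6

Precedence pushes Deploy to at least day 3; downstream work caps Deploy at day 6.
Deploy at day 6 is achievable: Research in day 2, Review in day 1, Scope in day 4, Sync in day 2, QA in day 2, Refactor in day 1, Triage in day 7, Deploy in day 6, Handover in day 1.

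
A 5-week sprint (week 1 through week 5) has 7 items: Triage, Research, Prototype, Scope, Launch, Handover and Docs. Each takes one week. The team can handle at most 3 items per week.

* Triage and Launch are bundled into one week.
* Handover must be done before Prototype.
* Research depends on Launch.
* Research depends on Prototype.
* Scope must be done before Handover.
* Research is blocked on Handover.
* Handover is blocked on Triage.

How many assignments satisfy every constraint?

Splitting on Triage: it can be week 1 (21), week 2 (9). Listing each branch's schedules as (Research, Prototype, Scope, Launch, Handover, Docs) by week number:
Triage=week 1: (4,3,1,1,2,2) (4,3,1,1,2,3) (4,3,1,1,2,4) (4,3,1,1,2,5) (5,3,1,1,2,2) (5,3,1,1,2,3) (5,3,1,1,2,4) (5,3,1,1,2,5) (5,4,1,1,2,2) (5,4,1,1,2,3) (5,4,1,1,2,4) (5,4,1,1,2,5) (5,4,1,1,3,2) (5,4,1,1,3,3) (5,4,1,1,3,4) (5,4,1,1,3,5) (5,4,2,1,3,1) (5,4,2,1,3,2) (5,4,2,1,3,3) (5,4,2,1,3,4) (5,4,2,1,3,5) — 21.
Triage=week 2: (5,4,1,2,3,1) (5,4,1,2,3,2) (5,4,1,2,3,3) (5,4,1,2,3,4) (5,4,1,2,3,5) (5,4,2,2,3,1) (5,4,2,2,3,3) (5,4,2,2,3,4) (5,4,2,2,3,5) — 9.
Summing: 21 + 9 = 30.

30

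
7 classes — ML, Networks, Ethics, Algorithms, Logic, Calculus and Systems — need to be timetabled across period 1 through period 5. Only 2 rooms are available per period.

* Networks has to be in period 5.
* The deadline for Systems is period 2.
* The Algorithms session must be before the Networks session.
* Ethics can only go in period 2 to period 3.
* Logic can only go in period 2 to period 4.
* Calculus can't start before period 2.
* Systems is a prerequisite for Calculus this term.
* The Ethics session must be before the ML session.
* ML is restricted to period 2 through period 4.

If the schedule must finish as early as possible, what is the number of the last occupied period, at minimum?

The precedence chain requires at least 2 distinct periods.
With at most 2 per period and 7 classes, at least 4 periods are needed.
Networks can't be placed before period 5, so the schedule must run through at least period 5.
5 works (last occupied period: period 5): for example ML in period 3; Algorithms in period 1; Ethics in period 2; Networks in period 5; Calculus in period 3; Logic in period 2; Systems in period 1.

5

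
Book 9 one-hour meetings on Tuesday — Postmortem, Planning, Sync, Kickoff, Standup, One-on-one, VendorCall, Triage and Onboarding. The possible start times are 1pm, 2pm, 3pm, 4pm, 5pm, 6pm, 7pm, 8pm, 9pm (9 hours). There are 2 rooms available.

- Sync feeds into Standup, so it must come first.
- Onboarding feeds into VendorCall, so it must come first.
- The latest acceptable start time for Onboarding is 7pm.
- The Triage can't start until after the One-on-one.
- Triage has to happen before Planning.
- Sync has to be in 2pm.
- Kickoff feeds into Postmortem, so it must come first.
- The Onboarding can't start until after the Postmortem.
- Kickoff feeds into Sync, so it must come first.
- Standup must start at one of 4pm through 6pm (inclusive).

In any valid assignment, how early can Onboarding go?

3pm

Precedence pushes Onboarding to at least 3pm; Onboarding's own window allows nothing later than 7pm.
Onboarding at 3pm is achievable: Sync -> 2pm; Postmortem -> 2pm; Onboarding -> 3pm; Standup -> 4pm; Triage -> 3pm; Kickoff -> 1pm; Planning -> 4pm; One-on-one -> 1pm; VendorCall -> 5pm.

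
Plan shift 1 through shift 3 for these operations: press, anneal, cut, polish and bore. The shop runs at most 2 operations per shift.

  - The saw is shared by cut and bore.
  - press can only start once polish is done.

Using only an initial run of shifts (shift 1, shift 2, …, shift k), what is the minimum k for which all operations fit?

The precedence chain requires at least 2 distinct shifts.
With at most 2 per shift and 5 operations, at least 3 shifts are needed.
3 works (last occupied shift: shift 3): for example polish -> shift 1; press -> shift 2; cut -> shift 2; bore -> shift 3; anneal -> shift 1.

3 shifts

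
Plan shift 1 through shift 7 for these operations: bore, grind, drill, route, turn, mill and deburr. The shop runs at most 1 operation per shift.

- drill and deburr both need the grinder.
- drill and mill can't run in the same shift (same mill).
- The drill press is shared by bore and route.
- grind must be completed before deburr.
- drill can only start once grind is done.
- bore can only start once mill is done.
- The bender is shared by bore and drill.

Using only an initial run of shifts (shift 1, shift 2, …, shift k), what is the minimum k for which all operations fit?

7 shifts

The precedence chain requires at least 2 distinct shifts.
With at most 1 per shift and 7 operations, at least 7 shifts are needed.
7 works (last occupied shift: shift 7): for example route in shift 6, mill in shift 2, drill in shift 4, grind in shift 1, turn in shift 7, deburr in shift 5, bore in shift 3.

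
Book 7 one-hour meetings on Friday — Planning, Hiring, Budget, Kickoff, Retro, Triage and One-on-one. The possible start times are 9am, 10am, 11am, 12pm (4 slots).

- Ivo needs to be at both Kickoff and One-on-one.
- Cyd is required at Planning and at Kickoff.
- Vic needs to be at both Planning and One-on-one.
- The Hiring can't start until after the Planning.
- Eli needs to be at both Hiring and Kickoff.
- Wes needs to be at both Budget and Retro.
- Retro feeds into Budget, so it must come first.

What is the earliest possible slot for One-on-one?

One-on-one at 9am is achievable: Triage -> 9am, Retro -> 9am, Kickoff -> 12pm, Planning -> 10am, One-on-one -> 9am, Budget -> 10am, Hiring -> 11am.

9am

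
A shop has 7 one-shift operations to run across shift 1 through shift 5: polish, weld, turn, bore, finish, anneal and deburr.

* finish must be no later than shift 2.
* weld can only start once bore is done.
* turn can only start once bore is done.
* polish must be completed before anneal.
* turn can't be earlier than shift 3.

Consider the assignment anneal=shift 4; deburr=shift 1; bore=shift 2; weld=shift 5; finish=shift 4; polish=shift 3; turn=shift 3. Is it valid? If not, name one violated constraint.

weld can only start once bore is done — holds.
turn can't be earlier than shift 3 — holds.
turn can only start once bore is done — holds.
finish must be no later than shift 2 — violated.
polish must be completed before anneal — holds.

No. finish must be no later than shift 2 is not satisfied.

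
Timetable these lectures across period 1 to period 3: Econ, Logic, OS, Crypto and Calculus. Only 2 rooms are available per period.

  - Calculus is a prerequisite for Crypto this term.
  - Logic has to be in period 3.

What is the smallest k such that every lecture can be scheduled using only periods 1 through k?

3 periods

The precedence chain requires at least 2 distinct periods.
With at most 2 per period and 5 lectures, at least 3 periods are needed.
Logic can't be placed before period 3, so the schedule must run through at least period 3.
3 works (last occupied period: period 3): for example Calculus -> period 1; Crypto -> period 2; Logic -> period 3; Econ -> period 1; OS -> period 2.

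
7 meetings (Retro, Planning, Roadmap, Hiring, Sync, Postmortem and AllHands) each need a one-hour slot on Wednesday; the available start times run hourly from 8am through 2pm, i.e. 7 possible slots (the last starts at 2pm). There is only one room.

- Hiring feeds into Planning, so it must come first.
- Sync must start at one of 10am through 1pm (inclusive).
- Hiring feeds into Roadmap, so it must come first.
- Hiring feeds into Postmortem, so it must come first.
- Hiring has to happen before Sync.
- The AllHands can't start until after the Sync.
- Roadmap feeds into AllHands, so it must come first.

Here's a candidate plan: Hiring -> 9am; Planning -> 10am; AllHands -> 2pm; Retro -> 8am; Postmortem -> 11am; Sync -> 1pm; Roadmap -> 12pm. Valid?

Valid

The AllHands can't start until after the Sync — holds.
Hiring feeds into Postmortem, so it must come first — holds.
Hiring has to happen before Sync — holds.
Sync must start at one of 10am through 1pm (inclusive) — holds.
Hiring feeds into Roadmap, so it must come first — holds.
Roadmap feeds into AllHands, so it must come first — holds.
There is only one room — holds.
Hiring feeds into Planning, so it must come first — holds.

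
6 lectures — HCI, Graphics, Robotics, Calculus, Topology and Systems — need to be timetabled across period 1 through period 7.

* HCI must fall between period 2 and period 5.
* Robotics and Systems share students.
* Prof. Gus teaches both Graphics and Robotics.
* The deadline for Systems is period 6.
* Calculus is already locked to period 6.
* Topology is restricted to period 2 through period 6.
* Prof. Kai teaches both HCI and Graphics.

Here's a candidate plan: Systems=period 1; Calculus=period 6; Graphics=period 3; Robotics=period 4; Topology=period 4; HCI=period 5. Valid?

Valid

Calculus is already locked to period 6 — holds.
Topology is restricted to period 2 through period 6 — holds.
The deadline for Systems is period 6 — holds.
Prof. Kai teaches both HCI and Graphics — holds.
Robotics and Systems share students — holds.
Prof. Gus teaches both Graphics and Robotics — holds.
HCI must fall between period 2 and period 5 — holds.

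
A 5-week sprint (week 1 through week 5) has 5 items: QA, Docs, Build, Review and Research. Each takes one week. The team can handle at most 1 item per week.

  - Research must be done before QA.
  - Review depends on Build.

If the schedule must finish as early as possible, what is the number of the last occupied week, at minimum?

week 5

The precedence chain requires at least 2 distinct weeks.
With at most 1 per week and 5 tasks, at least 5 weeks are needed.
5 works (last occupied week: week 5): for example Build -> week 3, Review -> week 4, Research -> week 1, Docs -> week 5, QA -> week 2.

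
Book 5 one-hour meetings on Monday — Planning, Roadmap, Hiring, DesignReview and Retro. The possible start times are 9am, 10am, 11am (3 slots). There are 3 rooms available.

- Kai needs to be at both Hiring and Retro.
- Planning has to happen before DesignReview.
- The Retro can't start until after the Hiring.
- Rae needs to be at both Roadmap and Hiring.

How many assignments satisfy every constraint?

Splitting on Planning: it can be 9am (12), 10am (6). Listing each branch's schedules as (Roadmap, Hiring, DesignReview, Retro):
Planning=9am: (9am,10am,10am,11am) (9am,10am,11am,11am) (10am,9am,10am,10am) (10am,9am,10am,11am) (10am,9am,11am,10am) (10am,9am,11am,11am) (11am,9am,10am,10am) (11am,9am,10am,11am) (11am,9am,11am,10am) (11am,9am,11am,11am) (11am,10am,10am,11am) (11am,10am,11am,11am) — 12.
Planning=10am: (9am,10am,11am,11am) (10am,9am,11am,10am) (10am,9am,11am,11am) (11am,9am,11am,10am) (11am,9am,11am,11am) (11am,10am,11am,11am) — 6.
Summing: 12 + 6 = 18.

18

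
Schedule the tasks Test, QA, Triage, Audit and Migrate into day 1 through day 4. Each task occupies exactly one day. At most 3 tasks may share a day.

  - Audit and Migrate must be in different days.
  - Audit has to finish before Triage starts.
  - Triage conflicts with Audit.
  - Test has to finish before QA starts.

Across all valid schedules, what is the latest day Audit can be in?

Downstream work caps Audit at day 3.
Audit at day 3 is achievable: QA=day 2; Audit=day 3; Test=day 1; Triage=day 4; Migrate=day 1.

day 3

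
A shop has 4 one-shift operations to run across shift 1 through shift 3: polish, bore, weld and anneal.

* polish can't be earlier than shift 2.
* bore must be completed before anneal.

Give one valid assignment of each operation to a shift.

bore=shift 1, weld=shift 1, polish=shift 2, anneal=shift 2

Checking: bore(shift 1) before anneal(shift 2); polish=shift 2 in [shift 2,shift 3].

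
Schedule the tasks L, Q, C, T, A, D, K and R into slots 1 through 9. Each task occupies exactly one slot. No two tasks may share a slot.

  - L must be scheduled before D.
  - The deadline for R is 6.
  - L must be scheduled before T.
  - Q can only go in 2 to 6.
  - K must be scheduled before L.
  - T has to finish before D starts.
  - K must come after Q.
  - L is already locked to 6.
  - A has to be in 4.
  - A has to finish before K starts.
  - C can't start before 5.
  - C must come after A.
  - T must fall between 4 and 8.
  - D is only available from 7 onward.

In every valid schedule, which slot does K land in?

5

A is fixed at 4 and must come before K, so K is at least 5.
L is fixed at 6 and must come after K, so K is at most 5.
So K must be 5.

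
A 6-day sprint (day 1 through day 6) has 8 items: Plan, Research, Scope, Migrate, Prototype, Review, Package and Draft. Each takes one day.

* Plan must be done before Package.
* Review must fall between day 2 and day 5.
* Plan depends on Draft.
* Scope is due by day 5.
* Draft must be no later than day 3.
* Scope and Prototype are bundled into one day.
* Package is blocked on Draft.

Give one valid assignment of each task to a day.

Plan in day 2; Scope in day 1; Migrate in day 1; Draft in day 1; Research in day 1; Package in day 3; Prototype in day 1; Review in day 2

Checking: Draft(day 1) before Package(day 3); Plan(day 2) before Package(day 3); Draft(day 1) before Plan(day 2); Scope = Prototype = day 1; Draft=day 1 in [day 1,day 3]; Review=day 2 in [day 2,day 5]; Scope=day 1 in [day 1,day 5].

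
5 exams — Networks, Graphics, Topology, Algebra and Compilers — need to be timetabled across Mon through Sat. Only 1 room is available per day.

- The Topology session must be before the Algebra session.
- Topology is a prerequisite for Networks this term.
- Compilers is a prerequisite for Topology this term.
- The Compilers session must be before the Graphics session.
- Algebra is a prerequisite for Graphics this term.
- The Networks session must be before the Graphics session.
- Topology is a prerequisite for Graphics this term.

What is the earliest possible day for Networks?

Precedence pushes Networks to at least Wed; downstream work caps Networks at Fri.
Networks at Wed is achievable: Graphics -> Fri, Compilers -> Mon, Algebra -> Thu, Topology -> Tue, Networks -> Wed.

Wed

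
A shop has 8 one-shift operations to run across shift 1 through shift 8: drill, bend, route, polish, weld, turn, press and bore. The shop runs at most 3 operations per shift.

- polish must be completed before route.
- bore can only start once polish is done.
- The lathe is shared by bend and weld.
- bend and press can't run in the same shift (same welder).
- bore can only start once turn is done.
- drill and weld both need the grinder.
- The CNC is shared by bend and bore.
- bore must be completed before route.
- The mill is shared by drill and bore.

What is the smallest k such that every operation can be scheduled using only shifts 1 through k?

3 shifts

The precedence chain requires at least 3 distinct shifts.
With at most 3 per shift and 8 operations, at least 3 shifts are needed.
3 works (last occupied shift: shift 3): for example press -> shift 2; bore -> shift 2; route -> shift 3; polish -> shift 1; bend -> shift 3; weld -> shift 2; turn -> shift 1; drill -> shift 1.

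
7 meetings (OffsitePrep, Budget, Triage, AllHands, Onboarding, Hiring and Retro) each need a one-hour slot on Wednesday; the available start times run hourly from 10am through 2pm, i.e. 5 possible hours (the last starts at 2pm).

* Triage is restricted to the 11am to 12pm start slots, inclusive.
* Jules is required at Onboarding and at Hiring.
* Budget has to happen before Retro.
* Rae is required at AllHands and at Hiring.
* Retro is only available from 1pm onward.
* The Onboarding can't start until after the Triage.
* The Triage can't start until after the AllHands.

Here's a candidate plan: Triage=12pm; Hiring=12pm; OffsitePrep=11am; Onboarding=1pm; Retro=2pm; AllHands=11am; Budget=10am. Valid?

Yes, all constraints hold

Jules is required at Onboarding and at Hiring — holds.
Triage is restricted to the 11am to 12pm start slots, inclusive — holds.
Rae is required at AllHands and at Hiring — holds.
The Onboarding can't start until after the Triage — holds.
Retro is only available from 1pm onward — holds.
Budget has to happen before Retro — holds.
The Triage can't start until after the AllHands — holds.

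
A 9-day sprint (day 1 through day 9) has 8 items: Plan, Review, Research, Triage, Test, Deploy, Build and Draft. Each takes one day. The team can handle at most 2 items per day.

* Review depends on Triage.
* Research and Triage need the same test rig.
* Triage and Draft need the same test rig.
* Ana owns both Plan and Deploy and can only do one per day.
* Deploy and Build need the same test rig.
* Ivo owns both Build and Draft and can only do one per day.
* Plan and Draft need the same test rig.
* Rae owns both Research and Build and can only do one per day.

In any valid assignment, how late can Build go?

Build at day 9 is achievable: Deploy=day 3; Review=day 2; Test=day 3; Research=day 2; Build=day 9; Triage=day 1; Plan=day 1; Draft=day 4.

day 9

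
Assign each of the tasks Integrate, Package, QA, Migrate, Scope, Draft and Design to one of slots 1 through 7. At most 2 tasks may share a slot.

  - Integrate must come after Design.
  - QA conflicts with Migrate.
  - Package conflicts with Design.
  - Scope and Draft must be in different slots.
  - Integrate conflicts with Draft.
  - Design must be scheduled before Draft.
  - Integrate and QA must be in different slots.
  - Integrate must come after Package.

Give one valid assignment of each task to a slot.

QA in 1, Package in 2, Scope in 4, Design in 1, Migrate in 3, Integrate in 3, Draft in 2

Checking: Design(1) before Integrate(3); Design(1) before Draft(2); Package(2) before Integrate(3); Integrate(3) != QA(1); Integrate(3) != Draft(2); QA(1) != Migrate(3); Package(2) != Design(1); Scope(4) != Draft(2); max 2 per slot (cap 2).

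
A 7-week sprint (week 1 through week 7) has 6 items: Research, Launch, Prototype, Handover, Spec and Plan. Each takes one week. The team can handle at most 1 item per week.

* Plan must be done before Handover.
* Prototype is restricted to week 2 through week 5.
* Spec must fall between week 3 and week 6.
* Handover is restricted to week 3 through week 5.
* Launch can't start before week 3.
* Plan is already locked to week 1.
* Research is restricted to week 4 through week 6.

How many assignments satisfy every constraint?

Splitting on Research: it can be week 4 (10), week 5 (10), week 6 (18). Listing each branch's schedules as (Launch, Prototype, Handover, Spec, Plan) by week number:
Research=week 4: (3,2,5,6,1) (5,2,3,6,1) (6,2,3,5,1) (6,2,5,3,1) (7,2,3,5,1) (7,2,3,6,1) (7,2,5,3,1) (7,2,5,6,1) (7,3,5,6,1) (7,5,3,6,1) — 10.
Research=week 5: (3,2,4,6,1) (4,2,3,6,1) (6,2,3,4,1) (6,2,4,3,1) (7,2,3,4,1) (7,2,3,6,1) (7,2,4,3,1) (7,2,4,6,1) (7,3,4,6,1) (7,4,3,6,1) — 10.
Research=week 6: (3,2,4,5,1) (3,2,5,4,1) (4,2,3,5,1) (4,2,5,3,1) (5,2,3,4,1) (5,2,4,3,1) (7,2,3,4,1) (7,2,3,5,1) (7,2,4,3,1) (7,2,4,5,1) (7,2,5,3,1) (7,2,5,4,1) (7,3,4,5,1) (7,3,5,4,1) (7,4,3,5,1) (7,4,5,3,1) (7,5,3,4,1) (7,5,4,3,1) — 18.
Summing: 10 + 10 + 18 = 38.

38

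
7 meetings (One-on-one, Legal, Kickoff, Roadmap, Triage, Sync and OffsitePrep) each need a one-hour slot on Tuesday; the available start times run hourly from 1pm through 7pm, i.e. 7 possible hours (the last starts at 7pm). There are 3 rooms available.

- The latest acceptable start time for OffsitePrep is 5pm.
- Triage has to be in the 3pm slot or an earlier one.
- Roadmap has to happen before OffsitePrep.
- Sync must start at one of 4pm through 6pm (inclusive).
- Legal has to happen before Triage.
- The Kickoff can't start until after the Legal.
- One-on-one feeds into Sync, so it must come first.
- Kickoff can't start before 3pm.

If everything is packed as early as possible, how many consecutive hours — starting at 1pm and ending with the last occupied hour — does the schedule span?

The precedence chain requires at least 2 distinct hours.
With at most 3 per hour and 7 meetings, at least 3 hours are needed.
Sync can't be placed before 4pm — that is hour 4 counting from 1pm — so the schedule must run through at least 4 hours.
4 works (last occupied hour: 4pm): for example Legal=1pm; Triage=2pm; One-on-one=1pm; OffsitePrep=2pm; Roadmap=1pm; Kickoff=3pm; Sync=4pm.

4 hours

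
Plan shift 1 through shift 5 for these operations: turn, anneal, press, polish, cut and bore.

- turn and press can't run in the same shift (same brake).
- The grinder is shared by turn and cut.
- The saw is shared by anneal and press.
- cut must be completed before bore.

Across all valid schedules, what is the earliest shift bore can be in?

Precedence pushes bore to at least shift 2.
bore at shift 2 is achievable: bore=shift 2, cut=shift 1, turn=shift 2, anneal=shift 1, press=shift 3, polish=shift 1.

shift 2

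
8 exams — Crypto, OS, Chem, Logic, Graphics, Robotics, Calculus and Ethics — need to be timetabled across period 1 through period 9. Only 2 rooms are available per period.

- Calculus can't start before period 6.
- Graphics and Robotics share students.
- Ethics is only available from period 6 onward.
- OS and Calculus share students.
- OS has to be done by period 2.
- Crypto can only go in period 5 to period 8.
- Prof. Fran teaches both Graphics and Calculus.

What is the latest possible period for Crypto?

period 8

Crypto is available from period 5; Crypto's own window allows nothing later than period 8.
Crypto at period 8 is achievable: Calculus -> period 6, Crypto -> period 8, OS -> period 1, Ethics -> period 6, Graphics -> period 2, Robotics -> period 3, Chem -> period 1, Logic -> period 2.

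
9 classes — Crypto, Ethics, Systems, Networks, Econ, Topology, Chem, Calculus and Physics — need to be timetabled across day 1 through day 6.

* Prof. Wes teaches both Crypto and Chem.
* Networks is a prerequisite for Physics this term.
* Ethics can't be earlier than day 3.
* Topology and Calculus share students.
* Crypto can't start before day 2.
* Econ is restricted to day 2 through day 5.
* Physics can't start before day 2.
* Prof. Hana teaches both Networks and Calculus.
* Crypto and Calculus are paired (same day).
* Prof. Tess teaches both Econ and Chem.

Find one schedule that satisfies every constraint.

Networks -> day 1, Topology -> day 1, Crypto -> day 2, Calculus -> day 2, Econ -> day 2, Physics -> day 2, Chem -> day 1, Systems -> day 1, Ethics -> day 3

Checking: Networks(day 1) before Physics(day 2); Topology(day 1) != Calculus(day 2); Crypto(day 2) != Chem(day 1); Networks(day 1) != Calculus(day 2); Econ(day 2) != Chem(day 1); Crypto = Calculus = day 2; Physics=day 2 in [day 2,day 6]; Econ=day 2 in [day 2,day 5]; Crypto=day 2 in [day 2,day 6]; Ethics=day 3 in [day 3,day 6].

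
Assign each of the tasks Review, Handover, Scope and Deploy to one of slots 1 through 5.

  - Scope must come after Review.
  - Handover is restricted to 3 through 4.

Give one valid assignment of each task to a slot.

Review -> 1, Handover -> 3, Deploy -> 1, Scope -> 2

Checking: Review(1) before Scope(2); Handover=3 in [3,4].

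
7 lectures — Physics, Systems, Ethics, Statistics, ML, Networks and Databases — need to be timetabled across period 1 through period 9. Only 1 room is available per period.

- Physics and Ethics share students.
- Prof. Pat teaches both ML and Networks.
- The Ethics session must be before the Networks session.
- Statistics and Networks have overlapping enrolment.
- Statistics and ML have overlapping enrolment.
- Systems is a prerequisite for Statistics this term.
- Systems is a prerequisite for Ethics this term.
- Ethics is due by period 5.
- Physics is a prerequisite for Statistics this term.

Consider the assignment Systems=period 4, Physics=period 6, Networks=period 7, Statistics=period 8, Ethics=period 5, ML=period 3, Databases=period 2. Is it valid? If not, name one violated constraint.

Yes, all constraints hold

Prof. Pat teaches both ML and Networks — holds.
Physics is a prerequisite for Statistics this term — holds.
Only 1 room is available per period — holds.
The Ethics session must be before the Networks session — holds.
Systems is a prerequisite for Ethics this term — holds.
Physics and Ethics share students — holds.
Ethics is due by period 5 — holds.
Systems is a prerequisite for Statistics this term — holds.
Statistics and Networks have overlapping enrolment — holds.
Statistics and ML have overlapping enrolment — holds.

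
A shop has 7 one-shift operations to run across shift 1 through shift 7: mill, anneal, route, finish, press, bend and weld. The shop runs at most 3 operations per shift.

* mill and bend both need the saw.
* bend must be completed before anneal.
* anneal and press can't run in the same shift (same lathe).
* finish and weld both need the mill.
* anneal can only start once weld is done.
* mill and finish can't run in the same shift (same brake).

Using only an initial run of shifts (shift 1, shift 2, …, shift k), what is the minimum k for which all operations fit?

The precedence chain requires at least 2 distinct shifts.
With at most 3 per shift and 7 operations, at least 3 shifts are needed.
3 works (last occupied shift: shift 3): for example finish=shift 3; weld=shift 1; mill=shift 2; anneal=shift 2; press=shift 3; route=shift 1; bend=shift 1.

3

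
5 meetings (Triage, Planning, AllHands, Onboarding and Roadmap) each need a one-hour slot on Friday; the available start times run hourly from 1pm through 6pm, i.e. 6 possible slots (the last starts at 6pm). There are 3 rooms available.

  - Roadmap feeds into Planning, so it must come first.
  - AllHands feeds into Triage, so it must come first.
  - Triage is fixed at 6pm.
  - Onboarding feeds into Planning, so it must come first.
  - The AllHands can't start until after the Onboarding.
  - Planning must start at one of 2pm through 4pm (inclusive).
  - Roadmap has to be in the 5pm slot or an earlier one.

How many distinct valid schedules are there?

Splitting on Planning: it can be 2pm (4), 3pm (14), 4pm (27). Listing each branch's schedules as (Triage, AllHands, Onboarding, Roadmap):
Planning=2pm: (6pm,2pm,1pm,1pm) (6pm,3pm,1pm,1pm) (6pm,4pm,1pm,1pm) (6pm,5pm,1pm,1pm) — 4.
Planning=3pm: (6pm,2pm,1pm,1pm) (6pm,2pm,1pm,2pm) (6pm,3pm,1pm,1pm) (6pm,3pm,1pm,2pm) (6pm,3pm,2pm,1pm) (6pm,3pm,2pm,2pm) (6pm,4pm,1pm,1pm) (6pm,4pm,1pm,2pm) (6pm,4pm,2pm,1pm) (6pm,4pm,2pm,2pm) (6pm,5pm,1pm,1pm) (6pm,5pm,1pm,2pm) (6pm,5pm,2pm,1pm) (6pm,5pm,2pm,2pm) — 14.
Planning=4pm: (6pm,2pm,1pm,1pm) (6pm,2pm,1pm,2pm) (6pm,2pm,1pm,3pm) (6pm,3pm,1pm,1pm) (6pm,3pm,1pm,2pm) (6pm,3pm,1pm,3pm) (6pm,3pm,2pm,1pm) (6pm,3pm,2pm,2pm) (6pm,3pm,2pm,3pm) (6pm,4pm,1pm,1pm) (6pm,4pm,1pm,2pm) (6pm,4pm,1pm,3pm) (6pm,4pm,2pm,1pm) (6pm,4pm,2pm,2pm) (6pm,4pm,2pm,3pm) (6pm,4pm,3pm,1pm) (6pm,4pm,3pm,2pm) (6pm,4pm,3pm,3pm) (6pm,5pm,1pm,1pm) (6pm,5pm,1pm,2pm) (6pm,5pm,1pm,3pm) (6pm,5pm,2pm,1pm) (6pm,5pm,2pm,2pm) (6pm,5pm,2pm,3pm) (6pm,5pm,3pm,1pm) (6pm,5pm,3pm,2pm) (6pm,5pm,3pm,3pm) — 27.
Summing: 4 + 14 + 27 = 45.

45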